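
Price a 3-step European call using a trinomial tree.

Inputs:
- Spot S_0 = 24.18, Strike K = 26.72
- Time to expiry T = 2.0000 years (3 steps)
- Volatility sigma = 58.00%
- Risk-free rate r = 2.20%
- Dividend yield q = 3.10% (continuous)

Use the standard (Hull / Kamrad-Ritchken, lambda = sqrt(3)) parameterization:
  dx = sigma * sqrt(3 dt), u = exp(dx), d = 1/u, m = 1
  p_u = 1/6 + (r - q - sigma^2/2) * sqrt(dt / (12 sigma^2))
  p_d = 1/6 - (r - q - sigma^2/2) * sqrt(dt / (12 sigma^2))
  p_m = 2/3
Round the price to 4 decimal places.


dt = T/N = 0.666667; dx = sigma*sqrt(3*dt) = 0.820244
u = exp(dx) = 2.271054; d = 1/u = 0.440324
p_u = 0.094656, p_m = 0.666667, p_d = 0.238678
Discount per step: exp(-r*dt) = 0.985440
Stock lattice S(k, j) with j the centered position index:
  k=0: S(0,+0) = 24.1800
  k=1: S(1,-1) = 10.6470; S(1,+0) = 24.1800; S(1,+1) = 54.9141
  k=2: S(2,-2) = 4.6882; S(2,-1) = 10.6470; S(2,+0) = 24.1800; S(2,+1) = 54.9141; S(2,+2) = 124.7128
  k=3: S(3,-3) = 2.0643; S(3,-2) = 4.6882; S(3,-1) = 10.6470; S(3,+0) = 24.1800; S(3,+1) = 54.9141; S(3,+2) = 124.7128; S(3,+3) = 283.2295
Terminal payoffs V(N, j) = max(S_T - K, 0):
  V(3,-3) = 0.000000; V(3,-2) = 0.000000; V(3,-1) = 0.000000; V(3,+0) = 0.000000; V(3,+1) = 28.194076; V(3,+2) = 97.992810; V(3,+3) = 256.509478
Backward induction: V(k, j) = exp(-r*dt) * [p_u * V(k+1, j+1) + p_m * V(k+1, j) + p_d * V(k+1, j-1)]
  V(2,-2) = exp(-r*dt) * [p_u*0.000000 + p_m*0.000000 + p_d*0.000000] = 0.000000
  V(2,-1) = exp(-r*dt) * [p_u*0.000000 + p_m*0.000000 + p_d*0.000000] = 0.000000
  V(2,+0) = exp(-r*dt) * [p_u*28.194076 + p_m*0.000000 + p_d*0.000000] = 2.629870
  V(2,+1) = exp(-r*dt) * [p_u*97.992810 + p_m*28.194076 + p_d*0.000000] = 27.662903
  V(2,+2) = exp(-r*dt) * [p_u*256.509478 + p_m*97.992810 + p_d*28.194076] = 94.935244
  V(1,-1) = exp(-r*dt) * [p_u*2.629870 + p_m*0.000000 + p_d*0.000000] = 0.245308
  V(1,+0) = exp(-r*dt) * [p_u*27.662903 + p_m*2.629870 + p_d*0.000000] = 4.308044
  V(1,+1) = exp(-r*dt) * [p_u*94.935244 + p_m*27.662903 + p_d*2.629870] = 27.647294
  V(0,+0) = exp(-r*dt) * [p_u*27.647294 + p_m*4.308044 + p_d*0.245308] = 5.466779

Answer: Price = V(0,0) = 5.4668


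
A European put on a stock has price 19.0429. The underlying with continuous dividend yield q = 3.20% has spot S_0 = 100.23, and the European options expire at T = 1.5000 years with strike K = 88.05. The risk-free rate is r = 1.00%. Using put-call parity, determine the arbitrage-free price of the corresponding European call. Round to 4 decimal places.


Answer: Call price = 27.8364

Derivation:
Put-call parity: C - P = S_0 * exp(-qT) - K * exp(-rT).
S_0 * exp(-qT) = 100.2300 * 0.95313379 = 95.53259948
K * exp(-rT) = 88.0500 * 0.98511194 = 86.73910628
C = P + S*exp(-qT) - K*exp(-rT)
C = 19.0429 + 95.53259948 - 86.73910628 = 27.8364


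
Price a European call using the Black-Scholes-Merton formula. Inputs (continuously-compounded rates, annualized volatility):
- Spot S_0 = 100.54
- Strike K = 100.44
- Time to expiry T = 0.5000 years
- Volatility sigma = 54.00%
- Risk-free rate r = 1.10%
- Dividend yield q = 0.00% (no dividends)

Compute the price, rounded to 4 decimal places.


Answer: Price = 15.5012

Derivation:
d1 = (ln(S/K) + (r - q + 0.5*sigma^2) * T) / (sigma * sqrt(T)) = 0.20792900
d2 = d1 - sigma * sqrt(T) = -0.17390866
exp(-rT) = 0.99451510; exp(-qT) = 1.00000000
C = S_0 * exp(-qT) * N(d1) - K * exp(-rT) * N(d2)
N(d1) = 0.58235780; N(d2) = 0.43096862
C = 100.5400 * 1.00000000 * 0.58235780 - 100.4400 * 0.99451510 * 0.43096862 = 15.5012


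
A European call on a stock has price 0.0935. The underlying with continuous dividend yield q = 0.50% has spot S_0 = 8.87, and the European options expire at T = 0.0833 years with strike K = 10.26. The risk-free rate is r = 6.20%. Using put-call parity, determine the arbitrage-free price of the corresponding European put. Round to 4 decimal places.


Answer: Put price = 1.4343

Derivation:
Put-call parity: C - P = S_0 * exp(-qT) - K * exp(-rT).
S_0 * exp(-qT) = 8.8700 * 0.99958359 = 8.86630641
K * exp(-rT) = 10.2600 * 0.99484871 = 10.20714780
P = C - S*exp(-qT) + K*exp(-rT)
P = 0.0935 - 8.86630641 + 10.20714780 = 1.4343


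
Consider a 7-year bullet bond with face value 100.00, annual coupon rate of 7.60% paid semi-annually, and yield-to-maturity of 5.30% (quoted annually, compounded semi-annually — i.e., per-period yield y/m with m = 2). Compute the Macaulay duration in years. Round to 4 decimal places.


Answer: Macaulay duration = 5.6566 years

Derivation:
Coupon per period c = face * coupon_rate / m = 3.800000
Periods per year m = 2; per-period yield y/m = 0.026500
Number of cashflows N = 14
Cashflows (t years, CF_t, discount factor 1/(1+y/m)^(m*t), PV):
  t = 0.5000: CF_t = 3.800000, DF = 0.974184, PV = 3.701900
  t = 1.0000: CF_t = 3.800000, DF = 0.949035, PV = 3.606332
  t = 1.5000: CF_t = 3.800000, DF = 0.924535, PV = 3.513231
  t = 2.0000: CF_t = 3.800000, DF = 0.900667, PV = 3.422534
  t = 2.5000: CF_t = 3.800000, DF = 0.877415, PV = 3.334178
  t = 3.0000: CF_t = 3.800000, DF = 0.854764, PV = 3.248104
  t = 3.5000: CF_t = 3.800000, DF = 0.832698, PV = 3.164251
  t = 4.0000: CF_t = 3.800000, DF = 0.811201, PV = 3.082563
  t = 4.5000: CF_t = 3.800000, DF = 0.790259, PV = 3.002984
  t = 5.0000: CF_t = 3.800000, DF = 0.769858, PV = 2.925459
  t = 5.5000: CF_t = 3.800000, DF = 0.749983, PV = 2.849936
  t = 6.0000: CF_t = 3.800000, DF = 0.730622, PV = 2.776362
  t = 6.5000: CF_t = 3.800000, DF = 0.711760, PV = 2.704688
  t = 7.0000: CF_t = 103.800000, DF = 0.693385, PV = 71.973397
Price P = sum_t PV_t = 113.305920
Macaulay numerator sum_t t * PV_t:
  t * PV_t at t = 0.5000: 1.850950
  t * PV_t at t = 1.0000: 3.606332
  t * PV_t at t = 1.5000: 5.269847
  t * PV_t at t = 2.0000: 6.845068
  t * PV_t at t = 2.5000: 8.335446
  t * PV_t at t = 3.0000: 9.744311
  t * PV_t at t = 3.5000: 11.074878
  t * PV_t at t = 4.0000: 12.330252
  t * PV_t at t = 4.5000: 13.513428
  t * PV_t at t = 5.0000: 14.627296
  t * PV_t at t = 5.5000: 15.674648
  t * PV_t at t = 6.0000: 16.658174
  t * PV_t at t = 6.5000: 17.580473
  t * PV_t at t = 7.0000: 503.813780
Macaulay duration D = (sum_t t * PV_t) / P = 640.924883 / 113.305920 = 5.656588


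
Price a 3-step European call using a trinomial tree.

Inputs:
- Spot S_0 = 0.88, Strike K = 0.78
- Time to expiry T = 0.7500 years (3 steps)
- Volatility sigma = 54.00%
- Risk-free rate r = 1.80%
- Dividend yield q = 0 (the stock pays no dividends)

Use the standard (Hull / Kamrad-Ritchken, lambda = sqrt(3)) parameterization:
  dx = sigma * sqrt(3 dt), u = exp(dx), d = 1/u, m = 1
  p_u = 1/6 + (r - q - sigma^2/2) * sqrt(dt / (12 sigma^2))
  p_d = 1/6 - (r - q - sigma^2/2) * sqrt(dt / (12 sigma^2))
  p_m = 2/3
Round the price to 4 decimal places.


dt = T/N = 0.250000; dx = sigma*sqrt(3*dt) = 0.467654
u = exp(dx) = 1.596245; d = 1/u = 0.626470
p_u = 0.132507, p_m = 0.666667, p_d = 0.200827
Discount per step: exp(-r*dt) = 0.995510
Stock lattice S(k, j) with j the centered position index:
  k=0: S(0,+0) = 0.8800
  k=1: S(1,-1) = 0.5513; S(1,+0) = 0.8800; S(1,+1) = 1.4047
  k=2: S(2,-2) = 0.3454; S(2,-1) = 0.5513; S(2,+0) = 0.8800; S(2,+1) = 1.4047; S(2,+2) = 2.2422
  k=3: S(3,-3) = 0.2164; S(3,-2) = 0.3454; S(3,-1) = 0.5513; S(3,+0) = 0.8800; S(3,+1) = 1.4047; S(3,+2) = 2.2422; S(3,+3) = 3.5792
Terminal payoffs V(N, j) = max(S_T - K, 0):
  V(3,-3) = 0.000000; V(3,-2) = 0.000000; V(3,-1) = 0.000000; V(3,+0) = 0.100000; V(3,+1) = 0.624695; V(3,+2) = 1.462237; V(3,+3) = 2.799159
Backward induction: V(k, j) = exp(-r*dt) * [p_u * V(k+1, j+1) + p_m * V(k+1, j) + p_d * V(k+1, j-1)]
  V(2,-2) = exp(-r*dt) * [p_u*0.000000 + p_m*0.000000 + p_d*0.000000] = 0.000000
  V(2,-1) = exp(-r*dt) * [p_u*0.100000 + p_m*0.000000 + p_d*0.000000] = 0.013191
  V(2,+0) = exp(-r*dt) * [p_u*0.624695 + p_m*0.100000 + p_d*0.000000] = 0.148772
  V(2,+1) = exp(-r*dt) * [p_u*1.462237 + p_m*0.624695 + p_d*0.100000] = 0.627472
  V(2,+2) = exp(-r*dt) * [p_u*2.799159 + p_m*1.462237 + p_d*0.624695] = 1.464582
  V(1,-1) = exp(-r*dt) * [p_u*0.148772 + p_m*0.013191 + p_d*0.000000] = 0.028379
  V(1,+0) = exp(-r*dt) * [p_u*0.627472 + p_m*0.148772 + p_d*0.013191] = 0.184144
  V(1,+1) = exp(-r*dt) * [p_u*1.464582 + p_m*0.627472 + p_d*0.148772] = 0.639376
  V(0,+0) = exp(-r*dt) * [p_u*0.639376 + p_m*0.184144 + p_d*0.028379] = 0.212227

Answer: Price = V(0,0) = 0.2122


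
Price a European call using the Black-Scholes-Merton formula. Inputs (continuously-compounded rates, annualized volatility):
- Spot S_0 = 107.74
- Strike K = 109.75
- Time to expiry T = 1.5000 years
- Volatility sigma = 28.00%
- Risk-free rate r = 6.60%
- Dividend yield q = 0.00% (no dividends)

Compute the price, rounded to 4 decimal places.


d1 = (ln(S/K) + (r - q + 0.5*sigma^2) * T) / (sigma * sqrt(T)) = 0.40625331
d2 = d1 - sigma * sqrt(T) = 0.06332475
exp(-rT) = 0.90574271; exp(-qT) = 1.00000000
C = S_0 * exp(-qT) * N(d1) - K * exp(-rT) * N(d2)
N(d1) = 0.65772176; N(d2) = 0.52524605
C = 107.7400 * 1.00000000 * 0.65772176 - 109.7500 * 0.90574271 * 0.52524605 = 18.6507

Answer: Price = 18.6507


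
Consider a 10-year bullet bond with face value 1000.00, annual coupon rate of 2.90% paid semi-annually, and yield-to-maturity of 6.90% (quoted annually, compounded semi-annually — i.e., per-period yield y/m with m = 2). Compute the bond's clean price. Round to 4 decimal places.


Answer: Price = 714.4616

Derivation:
Coupon per period c = face * coupon_rate / m = 14.500000
Periods per year m = 2; per-period yield y/m = 0.034500
Number of cashflows N = 20
Cashflows (t years, CF_t, discount factor 1/(1+y/m)^(m*t), PV):
  t = 0.5000: CF_t = 14.500000, DF = 0.966651, PV = 14.016433
  t = 1.0000: CF_t = 14.500000, DF = 0.934413, PV = 13.548993
  t = 1.5000: CF_t = 14.500000, DF = 0.903251, PV = 13.097141
  t = 2.0000: CF_t = 14.500000, DF = 0.873128, PV = 12.660359
  t = 2.5000: CF_t = 14.500000, DF = 0.844010, PV = 12.238143
  t = 3.0000: CF_t = 14.500000, DF = 0.815863, PV = 11.830008
  t = 3.5000: CF_t = 14.500000, DF = 0.788654, PV = 11.435484
  t = 4.0000: CF_t = 14.500000, DF = 0.762353, PV = 11.054117
  t = 4.5000: CF_t = 14.500000, DF = 0.736929, PV = 10.685468
  t = 5.0000: CF_t = 14.500000, DF = 0.712353, PV = 10.329114
  t = 5.5000: CF_t = 14.500000, DF = 0.688596, PV = 9.984643
  t = 6.0000: CF_t = 14.500000, DF = 0.665632, PV = 9.651661
  t = 6.5000: CF_t = 14.500000, DF = 0.643433, PV = 9.329784
  t = 7.0000: CF_t = 14.500000, DF = 0.621975, PV = 9.018640
  t = 7.5000: CF_t = 14.500000, DF = 0.601233, PV = 8.717874
  t = 8.0000: CF_t = 14.500000, DF = 0.581182, PV = 8.427138
  t = 8.5000: CF_t = 14.500000, DF = 0.561800, PV = 8.146097
  t = 9.0000: CF_t = 14.500000, DF = 0.543064, PV = 7.874429
  t = 9.5000: CF_t = 14.500000, DF = 0.524953, PV = 7.611822
  t = 10.0000: CF_t = 1014.500000, DF = 0.507446, PV = 514.804283
Price P = sum_t PV_t = 714.461630


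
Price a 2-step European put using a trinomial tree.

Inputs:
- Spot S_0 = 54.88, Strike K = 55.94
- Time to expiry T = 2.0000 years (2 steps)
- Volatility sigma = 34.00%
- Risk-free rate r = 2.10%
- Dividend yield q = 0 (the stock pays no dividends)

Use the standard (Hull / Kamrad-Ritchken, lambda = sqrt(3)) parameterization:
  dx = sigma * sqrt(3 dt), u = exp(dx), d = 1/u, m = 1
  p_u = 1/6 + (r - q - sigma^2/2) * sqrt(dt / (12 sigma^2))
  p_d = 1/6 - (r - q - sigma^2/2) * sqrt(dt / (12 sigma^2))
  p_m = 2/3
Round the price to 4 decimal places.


Answer: Price = V(0,0) = 8.4209

Derivation:
dt = T/N = 1.000000; dx = sigma*sqrt(3*dt) = 0.588897
u = exp(dx) = 1.802000; d = 1/u = 0.554939
p_u = 0.135422, p_m = 0.666667, p_d = 0.197912
Discount per step: exp(-r*dt) = 0.979219
Stock lattice S(k, j) with j the centered position index:
  k=0: S(0,+0) = 54.8800
  k=1: S(1,-1) = 30.4550; S(1,+0) = 54.8800; S(1,+1) = 98.8938
  k=2: S(2,-2) = 16.9007; S(2,-1) = 30.4550; S(2,+0) = 54.8800; S(2,+1) = 98.8938; S(2,+2) = 178.2066
Terminal payoffs V(N, j) = max(K - S_T, 0):
  V(2,-2) = 39.039310; V(2,-1) = 25.484954; V(2,+0) = 1.060000; V(2,+1) = 0.000000; V(2,+2) = 0.000000
Backward induction: V(k, j) = exp(-r*dt) * [p_u * V(k+1, j+1) + p_m * V(k+1, j) + p_d * V(k+1, j-1)]
  V(1,-1) = exp(-r*dt) * [p_u*1.060000 + p_m*25.484954 + p_d*39.039310] = 24.343232
  V(1,+0) = exp(-r*dt) * [p_u*0.000000 + p_m*1.060000 + p_d*25.484954] = 5.630932
  V(1,+1) = exp(-r*dt) * [p_u*0.000000 + p_m*0.000000 + p_d*1.060000] = 0.205427
  V(0,+0) = exp(-r*dt) * [p_u*0.205427 + p_m*5.630932 + p_d*24.343232] = 8.420871


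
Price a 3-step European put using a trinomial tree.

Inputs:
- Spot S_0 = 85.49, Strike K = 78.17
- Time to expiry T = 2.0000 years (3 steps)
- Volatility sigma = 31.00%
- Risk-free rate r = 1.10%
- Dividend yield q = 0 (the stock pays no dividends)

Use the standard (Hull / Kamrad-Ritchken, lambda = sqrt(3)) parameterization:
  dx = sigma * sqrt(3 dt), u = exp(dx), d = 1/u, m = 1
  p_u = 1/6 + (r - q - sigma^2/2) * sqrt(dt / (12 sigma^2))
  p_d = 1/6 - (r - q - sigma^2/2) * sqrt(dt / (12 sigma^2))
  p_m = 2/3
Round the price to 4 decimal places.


Answer: Price = V(0,0) = 9.7695

Derivation:
dt = T/N = 0.666667; dx = sigma*sqrt(3*dt) = 0.438406
u = exp(dx) = 1.550234; d = 1/u = 0.645064
p_u = 0.138496, p_m = 0.666667, p_d = 0.194837
Discount per step: exp(-r*dt) = 0.992693
Stock lattice S(k, j) with j the centered position index:
  k=0: S(0,+0) = 85.4900
  k=1: S(1,-1) = 55.1465; S(1,+0) = 85.4900; S(1,+1) = 132.5295
  k=2: S(2,-2) = 35.5730; S(2,-1) = 55.1465; S(2,+0) = 85.4900; S(2,+1) = 132.5295; S(2,+2) = 205.4519
  k=3: S(3,-3) = 22.9469; S(3,-2) = 35.5730; S(3,-1) = 55.1465; S(3,+0) = 85.4900; S(3,+1) = 132.5295; S(3,+2) = 205.4519; S(3,+3) = 318.4986
Terminal payoffs V(N, j) = max(K - S_T, 0):
  V(3,-3) = 55.223147; V(3,-2) = 42.596997; V(3,-1) = 23.023504; V(3,+0) = 0.000000; V(3,+1) = 0.000000; V(3,+2) = 0.000000; V(3,+3) = 0.000000
Backward induction: V(k, j) = exp(-r*dt) * [p_u * V(k+1, j+1) + p_m * V(k+1, j) + p_d * V(k+1, j-1)]
  V(2,-2) = exp(-r*dt) * [p_u*23.023504 + p_m*42.596997 + p_d*55.223147] = 42.036775
  V(2,-1) = exp(-r*dt) * [p_u*0.000000 + p_m*23.023504 + p_d*42.596997] = 23.475681
  V(2,+0) = exp(-r*dt) * [p_u*0.000000 + p_m*0.000000 + p_d*23.023504] = 4.453052
  V(2,+1) = exp(-r*dt) * [p_u*0.000000 + p_m*0.000000 + p_d*0.000000] = 0.000000
  V(2,+2) = exp(-r*dt) * [p_u*0.000000 + p_m*0.000000 + p_d*0.000000] = 0.000000
  V(1,-1) = exp(-r*dt) * [p_u*4.453052 + p_m*23.475681 + p_d*42.036775] = 24.278802
  V(1,+0) = exp(-r*dt) * [p_u*0.000000 + p_m*4.453052 + p_d*23.475681] = 7.487520
  V(1,+1) = exp(-r*dt) * [p_u*0.000000 + p_m*0.000000 + p_d*4.453052] = 0.861280
  V(0,+0) = exp(-r*dt) * [p_u*0.861280 + p_m*7.487520 + p_d*24.278802] = 9.769464


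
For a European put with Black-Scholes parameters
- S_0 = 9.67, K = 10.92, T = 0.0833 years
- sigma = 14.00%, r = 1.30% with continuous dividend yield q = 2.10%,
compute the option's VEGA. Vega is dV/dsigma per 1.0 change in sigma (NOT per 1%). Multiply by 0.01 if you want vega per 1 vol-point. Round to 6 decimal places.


d1 = -3.0049104916; d2 = -3.0453169267
phi(d1) = 0.0043669866; exp(-qT) = 0.9982522291; exp(-rT) = 0.9989176861
Vega = S * exp(-qT) * phi(d1) * sqrt(T) = 9.6700 * 0.9982522291 * 0.0043669866 * 0.2886173938 = 0.012167

Answer: Vega = 0.012167


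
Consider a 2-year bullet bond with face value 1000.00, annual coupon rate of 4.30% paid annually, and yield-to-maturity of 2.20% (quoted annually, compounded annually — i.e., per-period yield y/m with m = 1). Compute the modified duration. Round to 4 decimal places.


Answer: Modified duration = 1.9174

Derivation:
Coupon per period c = face * coupon_rate / m = 43.000000
Periods per year m = 1; per-period yield y/m = 0.022000
Number of cashflows N = 2
Cashflows (t years, CF_t, discount factor 1/(1+y/m)^(m*t), PV):
  t = 1.0000: CF_t = 43.000000, DF = 0.978474, PV = 42.074364
  t = 2.0000: CF_t = 1043.000000, DF = 0.957411, PV = 998.579203
Price P = sum_t PV_t = 1040.653567
First compute Macaulay numerator sum_t t * PV_t:
  t * PV_t at t = 1.0000: 42.074364
  t * PV_t at t = 2.0000: 1997.158405
Macaulay duration D = 2039.232769 / 1040.653567 = 1.959569
Modified duration = D / (1 + y/m) = 1.959569 / (1 + 0.022000) = 1.917387


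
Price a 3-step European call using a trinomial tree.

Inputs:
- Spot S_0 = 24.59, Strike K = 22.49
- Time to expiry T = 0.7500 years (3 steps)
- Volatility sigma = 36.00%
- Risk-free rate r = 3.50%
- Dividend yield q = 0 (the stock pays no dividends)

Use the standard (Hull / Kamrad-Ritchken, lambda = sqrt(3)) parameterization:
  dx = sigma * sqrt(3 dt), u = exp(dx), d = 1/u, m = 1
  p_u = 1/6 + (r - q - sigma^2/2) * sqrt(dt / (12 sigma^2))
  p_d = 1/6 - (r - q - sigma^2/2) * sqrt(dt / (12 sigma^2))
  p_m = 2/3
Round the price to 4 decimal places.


Answer: Price = V(0,0) = 4.4359

Derivation:
dt = T/N = 0.250000; dx = sigma*sqrt(3*dt) = 0.311769
u = exp(dx) = 1.365839; d = 1/u = 0.732151
p_u = 0.154719, p_m = 0.666667, p_d = 0.178615
Discount per step: exp(-r*dt) = 0.991288
Stock lattice S(k, j) with j the centered position index:
  k=0: S(0,+0) = 24.5900
  k=1: S(1,-1) = 18.0036; S(1,+0) = 24.5900; S(1,+1) = 33.5860
  k=2: S(2,-2) = 13.1813; S(2,-1) = 18.0036; S(2,+0) = 24.5900; S(2,+1) = 33.5860; S(2,+2) = 45.8731
  k=3: S(3,-3) = 9.6507; S(3,-2) = 13.1813; S(3,-1) = 18.0036; S(3,+0) = 24.5900; S(3,+1) = 33.5860; S(3,+2) = 45.8731; S(3,+3) = 62.6552
Terminal payoffs V(N, j) = max(S_T - K, 0):
  V(3,-3) = 0.000000; V(3,-2) = 0.000000; V(3,-1) = 0.000000; V(3,+0) = 2.100000; V(3,+1) = 11.095990; V(3,+2) = 23.383066; V(3,+3) = 40.165238
Backward induction: V(k, j) = exp(-r*dt) * [p_u * V(k+1, j+1) + p_m * V(k+1, j) + p_d * V(k+1, j-1)]
  V(2,-2) = exp(-r*dt) * [p_u*0.000000 + p_m*0.000000 + p_d*0.000000] = 0.000000
  V(2,-1) = exp(-r*dt) * [p_u*2.100000 + p_m*0.000000 + p_d*0.000000] = 0.322079
  V(2,+0) = exp(-r*dt) * [p_u*11.095990 + p_m*2.100000 + p_d*0.000000] = 3.089605
  V(2,+1) = exp(-r*dt) * [p_u*23.383066 + p_m*11.095990 + p_d*2.100000] = 11.290986
  V(2,+2) = exp(-r*dt) * [p_u*40.165238 + p_m*23.383066 + p_d*11.095990] = 23.577721
  V(1,-1) = exp(-r*dt) * [p_u*3.089605 + p_m*0.322079 + p_d*0.000000] = 0.686704
  V(1,+0) = exp(-r*dt) * [p_u*11.290986 + p_m*3.089605 + p_d*0.322079] = 3.830527
  V(1,+1) = exp(-r*dt) * [p_u*23.577721 + p_m*11.290986 + p_d*3.089605] = 11.624923
  V(0,+0) = exp(-r*dt) * [p_u*11.624923 + p_m*3.830527 + p_d*0.686704] = 4.435948


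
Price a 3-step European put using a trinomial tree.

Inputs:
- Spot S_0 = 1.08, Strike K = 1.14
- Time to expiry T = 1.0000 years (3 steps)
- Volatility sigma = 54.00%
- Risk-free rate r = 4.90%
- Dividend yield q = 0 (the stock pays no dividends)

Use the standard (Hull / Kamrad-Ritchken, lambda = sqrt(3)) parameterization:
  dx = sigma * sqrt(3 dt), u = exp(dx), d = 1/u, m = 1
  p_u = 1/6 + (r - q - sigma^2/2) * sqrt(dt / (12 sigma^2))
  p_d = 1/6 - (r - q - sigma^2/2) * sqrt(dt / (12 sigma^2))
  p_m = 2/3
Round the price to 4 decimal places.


dt = T/N = 0.333333; dx = sigma*sqrt(3*dt) = 0.540000
u = exp(dx) = 1.716007; d = 1/u = 0.582748
p_u = 0.136790, p_m = 0.666667, p_d = 0.196543
Discount per step: exp(-r*dt) = 0.983799
Stock lattice S(k, j) with j the centered position index:
  k=0: S(0,+0) = 1.0800
  k=1: S(1,-1) = 0.6294; S(1,+0) = 1.0800; S(1,+1) = 1.8533
  k=2: S(2,-2) = 0.3668; S(2,-1) = 0.6294; S(2,+0) = 1.0800; S(2,+1) = 1.8533; S(2,+2) = 3.1803
  k=3: S(3,-3) = 0.2137; S(3,-2) = 0.3668; S(3,-1) = 0.6294; S(3,+0) = 1.0800; S(3,+1) = 1.8533; S(3,+2) = 3.1803; S(3,+3) = 5.4573
Terminal payoffs V(N, j) = max(K - S_T, 0):
  V(3,-3) = 0.926269; V(3,-2) = 0.773237; V(3,-1) = 0.510632; V(3,+0) = 0.060000; V(3,+1) = 0.000000; V(3,+2) = 0.000000; V(3,+3) = 0.000000
Backward induction: V(k, j) = exp(-r*dt) * [p_u * V(k+1, j+1) + p_m * V(k+1, j) + p_d * V(k+1, j-1)]
  V(2,-2) = exp(-r*dt) * [p_u*0.510632 + p_m*0.773237 + p_d*0.926269] = 0.754960
  V(2,-1) = exp(-r*dt) * [p_u*0.060000 + p_m*0.510632 + p_d*0.773237] = 0.492493
  V(2,+0) = exp(-r*dt) * [p_u*0.000000 + p_m*0.060000 + p_d*0.510632] = 0.138087
  V(2,+1) = exp(-r*dt) * [p_u*0.000000 + p_m*0.000000 + p_d*0.060000] = 0.011602
  V(2,+2) = exp(-r*dt) * [p_u*0.000000 + p_m*0.000000 + p_d*0.000000] = 0.000000
  V(1,-1) = exp(-r*dt) * [p_u*0.138087 + p_m*0.492493 + p_d*0.754960] = 0.487571
  V(1,+0) = exp(-r*dt) * [p_u*0.011602 + p_m*0.138087 + p_d*0.492493] = 0.187356
  V(1,+1) = exp(-r*dt) * [p_u*0.000000 + p_m*0.011602 + p_d*0.138087] = 0.034309
  V(0,+0) = exp(-r*dt) * [p_u*0.034309 + p_m*0.187356 + p_d*0.487571] = 0.221774

Answer: Price = V(0,0) = 0.2218


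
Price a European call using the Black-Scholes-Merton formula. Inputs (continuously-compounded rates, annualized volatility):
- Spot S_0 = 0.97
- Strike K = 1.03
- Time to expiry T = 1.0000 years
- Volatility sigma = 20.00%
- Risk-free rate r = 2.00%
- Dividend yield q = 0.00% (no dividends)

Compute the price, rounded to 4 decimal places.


Answer: Price = 0.0606

Derivation:
d1 = (ln(S/K) + (r - q + 0.5*sigma^2) * T) / (sigma * sqrt(T)) = -0.10009005
d2 = d1 - sigma * sqrt(T) = -0.30009005
exp(-rT) = 0.98019867; exp(-qT) = 1.00000000
C = S_0 * exp(-qT) * N(d1) - K * exp(-rT) * N(d2)
N(d1) = 0.46013642; N(d2) = 0.38205423
C = 0.9700 * 1.00000000 * 0.46013642 - 1.0300 * 0.98019867 * 0.38205423 = 0.0606


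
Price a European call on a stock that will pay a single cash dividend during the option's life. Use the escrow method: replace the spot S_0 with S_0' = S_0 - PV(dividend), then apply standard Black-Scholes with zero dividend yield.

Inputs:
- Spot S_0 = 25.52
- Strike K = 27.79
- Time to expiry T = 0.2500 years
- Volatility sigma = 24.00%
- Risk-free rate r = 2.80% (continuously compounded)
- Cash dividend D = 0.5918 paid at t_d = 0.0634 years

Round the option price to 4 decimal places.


Answer: Price = 0.3477

Derivation:
PV(D) = D * exp(-r * t_d) = 0.5918 * 0.99822637 = 0.59075037
S_0' = S_0 - PV(D) = 25.5200 - 0.59075037 = 24.92924963
d1 = (ln(S_0'/K) + (r + sigma^2/2)*T) / (sigma*sqrt(T)) = -0.78695371
d2 = d1 - sigma*sqrt(T) = -0.90695371
exp(-rT) = 0.99302444
N(d1) = 0.21565448; N(d2) = 0.18221564
C = S_0' * N(d1) - K * exp(-rT) * N(d2) = 24.92924963 * 0.21565448 - 27.7900 * 0.99302444 * 0.18221564 = 0.3477


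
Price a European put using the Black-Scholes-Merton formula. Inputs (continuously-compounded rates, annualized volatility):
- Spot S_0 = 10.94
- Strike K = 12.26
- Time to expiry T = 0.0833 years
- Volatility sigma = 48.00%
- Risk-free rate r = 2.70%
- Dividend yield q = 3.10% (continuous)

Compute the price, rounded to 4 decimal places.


d1 = (ln(S/K) + (r - q + 0.5*sigma^2) * T) / (sigma * sqrt(T)) = -0.75542032
d2 = d1 - sigma * sqrt(T) = -0.89395667
exp(-rT) = 0.99775343; exp(-qT) = 0.99742103
P = K * exp(-rT) * N(-d2) - S_0 * exp(-qT) * N(-d1)
N(-d1) = 0.77500159; N(-d2) = 0.81432746
P = 12.2600 * 0.99775343 * 0.81432746 - 10.9400 * 0.99742103 * 0.77500159 = 1.5046

Answer: Price = 1.5046


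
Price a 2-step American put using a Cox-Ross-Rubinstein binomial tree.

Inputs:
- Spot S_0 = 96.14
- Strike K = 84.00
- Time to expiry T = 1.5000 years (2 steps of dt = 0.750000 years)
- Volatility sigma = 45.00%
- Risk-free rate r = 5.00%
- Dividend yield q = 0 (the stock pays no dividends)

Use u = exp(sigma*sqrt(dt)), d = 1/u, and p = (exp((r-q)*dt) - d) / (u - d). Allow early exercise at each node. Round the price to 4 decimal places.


Answer: Price = V(0,0) = 11.1338

Derivation:
dt = T/N = 0.750000
u = exp(sigma*sqrt(dt)) = 1.476555; d = 1/u = 0.677252
p = (exp((r-q)*dt) - d) / (u - d) = 0.451593
Discount per step: exp(-r*dt) = 0.963194
Stock lattice S(k, i) with i counting down-moves:
  k=0: S(0,0) = 96.1400
  k=1: S(1,0) = 141.9560; S(1,1) = 65.1110
  k=2: S(2,0) = 209.6057; S(2,1) = 96.1400; S(2,2) = 44.0966
Terminal payoffs V(N, i) = max(K - S_T, 0):
  V(2,0) = 0.000000; V(2,1) = 0.000000; V(2,2) = 39.903404
Backward induction: V(k, i) = exp(-r*dt) * [p * V(k+1, i) + (1-p) * V(k+1, i+1)]; then take max(V_cont, immediate exercise) for American.
  V(1,0) = exp(-r*dt) * [p*0.000000 + (1-p)*0.000000] = 0.000000; exercise = 0.000000; V(1,0) = max -> 0.000000
  V(1,1) = exp(-r*dt) * [p*0.000000 + (1-p)*39.903404] = 21.077861; exercise = 18.888966; V(1,1) = max -> 21.077861
  V(0,0) = exp(-r*dt) * [p*0.000000 + (1-p)*21.077861] = 11.133792; exercise = 0.000000; V(0,0) = max -> 11.133792


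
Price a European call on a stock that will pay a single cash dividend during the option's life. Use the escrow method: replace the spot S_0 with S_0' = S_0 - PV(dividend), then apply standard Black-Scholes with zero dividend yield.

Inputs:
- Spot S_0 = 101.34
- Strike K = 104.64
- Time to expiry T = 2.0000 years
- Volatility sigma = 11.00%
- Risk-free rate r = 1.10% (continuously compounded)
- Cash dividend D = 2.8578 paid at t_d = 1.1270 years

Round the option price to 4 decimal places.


Answer: Price = 4.4916

Derivation:
PV(D) = D * exp(-r * t_d) = 2.8578 * 0.98767953 = 2.82259055
S_0' = S_0 - PV(D) = 101.3400 - 2.82259055 = 98.51740945
d1 = (ln(S_0'/K) + (r + sigma^2/2)*T) / (sigma*sqrt(T)) = -0.16837247
d2 = d1 - sigma*sqrt(T) = -0.32393596
exp(-rT) = 0.97824024
N(d1) = 0.43314513; N(d2) = 0.37299326
C = S_0' * N(d1) - K * exp(-rT) * N(d2) = 98.51740945 * 0.43314513 - 104.6400 * 0.97824024 * 0.37299326 = 4.4916


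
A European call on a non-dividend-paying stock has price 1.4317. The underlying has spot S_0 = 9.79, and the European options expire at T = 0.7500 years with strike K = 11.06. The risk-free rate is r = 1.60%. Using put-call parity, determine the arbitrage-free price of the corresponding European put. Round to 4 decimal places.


Put-call parity: C - P = S_0 * exp(-qT) - K * exp(-rT).
S_0 * exp(-qT) = 9.7900 * 1.00000000 = 9.79000000
K * exp(-rT) = 11.0600 * 0.98807171 = 10.92807314
P = C - S*exp(-qT) + K*exp(-rT)
P = 1.4317 - 9.79000000 + 10.92807314 = 2.5698

Answer: Put price = 2.5698


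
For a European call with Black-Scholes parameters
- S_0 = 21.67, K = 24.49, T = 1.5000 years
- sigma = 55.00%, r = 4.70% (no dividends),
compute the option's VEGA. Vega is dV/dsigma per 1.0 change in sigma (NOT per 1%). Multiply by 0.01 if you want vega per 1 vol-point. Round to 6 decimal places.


Answer: Vega = 10.236515

Derivation:
d1 = 0.2598521814; d2 = -0.4137574978
phi(d1) = 0.3856981882; exp(-qT) = 1.0000000000; exp(-rT) = 0.9319277395
Vega = S * exp(-qT) * phi(d1) * sqrt(T) = 21.6700 * 1.0000000000 * 0.3856981882 * 1.2247448714 = 10.236515


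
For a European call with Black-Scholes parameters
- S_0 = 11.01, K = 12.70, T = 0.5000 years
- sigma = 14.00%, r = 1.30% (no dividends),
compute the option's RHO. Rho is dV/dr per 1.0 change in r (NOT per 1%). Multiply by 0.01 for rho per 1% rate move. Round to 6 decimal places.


d1 = -1.3273206721; d2 = -1.4263156215
phi(d1) = 0.1653272201; exp(-qT) = 1.0000000000; exp(-rT) = 0.9935210793
N(d2) = 0.0768886287
Rho = K*T*exp(-rT)*N(d2) = 12.7000 * 0.5000 * 0.9935210793 * 0.0768886287 = 0.485080

Answer: Rho = 0.485080


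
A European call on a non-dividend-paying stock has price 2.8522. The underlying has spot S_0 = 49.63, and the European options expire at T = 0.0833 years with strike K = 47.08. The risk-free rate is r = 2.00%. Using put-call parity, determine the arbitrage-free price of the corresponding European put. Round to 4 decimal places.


Answer: Put price = 0.2238

Derivation:
Put-call parity: C - P = S_0 * exp(-qT) - K * exp(-rT).
S_0 * exp(-qT) = 49.6300 * 1.00000000 = 49.63000000
K * exp(-rT) = 47.0800 * 0.99833539 = 47.00163002
P = C - S*exp(-qT) + K*exp(-rT)
P = 2.8522 - 49.63000000 + 47.00163002 = 0.2238


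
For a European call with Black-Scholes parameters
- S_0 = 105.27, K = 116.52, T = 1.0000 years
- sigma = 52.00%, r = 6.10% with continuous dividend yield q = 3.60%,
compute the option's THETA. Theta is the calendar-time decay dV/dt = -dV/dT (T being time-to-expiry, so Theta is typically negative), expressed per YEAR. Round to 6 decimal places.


d1 = 0.1128183580; d2 = -0.4071816420
phi(d1) = 0.3964114769; exp(-qT) = 0.9646402935; exp(-rT) = 0.9408232398
Theta = -S*exp(-qT)*phi(d1)*sigma/(2*sqrt(T)) - r*K*exp(-rT)*N(d2) + q*S*exp(-qT)*N(d1)
N(d1) = 0.5449127182; N(d2) = 0.3419372919; sqrt(T) = 1.0000000000
Term 1 = -105.2700 * 0.9646402935 * 0.3964114769 * 0.5200 / (2 * 1.0000000000) = -10.4662134902
Term 2 = -0.0610 * 116.5200 * 0.9408232398 * 0.3419372919 = -2.2865716542
Term 3 = 0.0360 * 105.2700 * 0.9646402935 * 0.5449127182 = 1.9920464766
Theta = -10.4662134902 + (-2.2865716542) + (1.9920464766) = -10.760739

Answer: Theta = -10.760739


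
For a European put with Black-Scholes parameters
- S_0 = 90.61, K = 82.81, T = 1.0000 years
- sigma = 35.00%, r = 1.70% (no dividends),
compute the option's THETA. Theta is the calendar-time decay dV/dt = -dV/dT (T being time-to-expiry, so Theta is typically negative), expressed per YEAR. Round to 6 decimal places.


d1 = 0.4807593005; d2 = 0.1307593005
phi(d1) = 0.3554028708; exp(-qT) = 1.0000000000; exp(-rT) = 0.9831436846
Theta = -S*exp(-qT)*phi(d1)*sigma/(2*sqrt(T)) + r*K*exp(-rT)*N(-d2) - q*S*exp(-qT)*N(-d1)
N(-d1) = 0.3153437897; N(-d2) = 0.4479828600; sqrt(T) = 1.0000000000
Term 1 = -90.6100 * 1.0000000000 * 0.3554028708 * 0.3500 / (2 * 1.0000000000) = -5.6355344716
Term 2 = 0.0170 * 82.8100 * 0.9831436846 * 0.4479828600 = 0.6200262804
Term 3 = 0 (no dividend yield, q = 0)
Theta = -5.6355344716 + (0.6200262804) + (0.0000000000) = -5.015508

Answer: Theta = -5.015508


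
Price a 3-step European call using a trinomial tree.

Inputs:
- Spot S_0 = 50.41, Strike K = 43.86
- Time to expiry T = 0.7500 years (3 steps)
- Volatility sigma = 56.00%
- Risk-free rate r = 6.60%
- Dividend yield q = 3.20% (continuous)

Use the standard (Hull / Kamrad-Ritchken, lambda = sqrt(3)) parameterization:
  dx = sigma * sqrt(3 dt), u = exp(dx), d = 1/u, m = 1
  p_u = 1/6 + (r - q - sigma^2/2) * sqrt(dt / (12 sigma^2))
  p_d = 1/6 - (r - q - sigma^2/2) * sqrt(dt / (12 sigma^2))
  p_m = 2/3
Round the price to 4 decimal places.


Answer: Price = V(0,0) = 12.9147

Derivation:
dt = T/N = 0.250000; dx = sigma*sqrt(3*dt) = 0.484974
u = exp(dx) = 1.624133; d = 1/u = 0.615713
p_u = 0.135016, p_m = 0.666667, p_d = 0.198318
Discount per step: exp(-r*dt) = 0.983635
Stock lattice S(k, j) with j the centered position index:
  k=0: S(0,+0) = 50.4100
  k=1: S(1,-1) = 31.0381; S(1,+0) = 50.4100; S(1,+1) = 81.8726
  k=2: S(2,-2) = 19.1106; S(2,-1) = 31.0381; S(2,+0) = 50.4100; S(2,+1) = 81.8726; S(2,+2) = 132.9719
  k=3: S(3,-3) = 11.7666; S(3,-2) = 19.1106; S(3,-1) = 31.0381; S(3,+0) = 50.4100; S(3,+1) = 81.8726; S(3,+2) = 132.9719; S(3,+3) = 215.9641
Terminal payoffs V(N, j) = max(S_T - K, 0):
  V(3,-3) = 0.000000; V(3,-2) = 0.000000; V(3,-1) = 0.000000; V(3,+0) = 6.550000; V(3,+1) = 38.012552; V(3,+2) = 89.111926; V(3,+3) = 172.104112
Backward induction: V(k, j) = exp(-r*dt) * [p_u * V(k+1, j+1) + p_m * V(k+1, j) + p_d * V(k+1, j-1)]
  V(2,-2) = exp(-r*dt) * [p_u*0.000000 + p_m*0.000000 + p_d*0.000000] = 0.000000
  V(2,-1) = exp(-r*dt) * [p_u*6.550000 + p_m*0.000000 + p_d*0.000000] = 0.869879
  V(2,+0) = exp(-r*dt) * [p_u*38.012552 + p_m*6.550000 + p_d*0.000000] = 9.343504
  V(2,+1) = exp(-r*dt) * [p_u*89.111926 + p_m*38.012552 + p_d*6.550000] = 38.039319
  V(2,+2) = exp(-r*dt) * [p_u*172.104112 + p_m*89.111926 + p_d*38.012552] = 88.707426
  V(1,-1) = exp(-r*dt) * [p_u*9.343504 + p_m*0.869879 + p_d*0.000000] = 1.811303
  V(1,+0) = exp(-r*dt) * [p_u*38.039319 + p_m*9.343504 + p_d*0.869879] = 11.348607
  V(1,+1) = exp(-r*dt) * [p_u*88.707426 + p_m*38.039319 + p_d*9.343504] = 38.548087
  V(0,+0) = exp(-r*dt) * [p_u*38.548087 + p_m*11.348607 + p_d*1.811303] = 12.914681


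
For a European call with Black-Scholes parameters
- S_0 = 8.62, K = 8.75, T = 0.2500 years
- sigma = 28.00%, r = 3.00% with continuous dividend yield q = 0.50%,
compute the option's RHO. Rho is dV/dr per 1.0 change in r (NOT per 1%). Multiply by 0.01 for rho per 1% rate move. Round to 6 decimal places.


d1 = 0.0077241736; d2 = -0.1322758264
phi(d1) = 0.3989303796; exp(-qT) = 0.9987507809; exp(-rT) = 0.9925280548
N(d2) = 0.4473830635
Rho = K*T*exp(-rT)*N(d2) = 8.7500 * 0.2500 * 0.9925280548 * 0.4473830635 = 0.971338

Answer: Rho = 0.971338


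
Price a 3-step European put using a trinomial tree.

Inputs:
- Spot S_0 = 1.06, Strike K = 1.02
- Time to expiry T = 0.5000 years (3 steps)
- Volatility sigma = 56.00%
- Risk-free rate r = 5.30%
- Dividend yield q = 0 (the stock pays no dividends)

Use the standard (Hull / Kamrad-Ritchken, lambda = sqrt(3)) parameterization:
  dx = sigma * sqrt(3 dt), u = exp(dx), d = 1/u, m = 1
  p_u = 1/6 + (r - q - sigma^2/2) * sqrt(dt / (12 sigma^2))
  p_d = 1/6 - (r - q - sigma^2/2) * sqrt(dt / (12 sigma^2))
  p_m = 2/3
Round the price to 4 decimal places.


dt = T/N = 0.166667; dx = sigma*sqrt(3*dt) = 0.395980
u = exp(dx) = 1.485839; d = 1/u = 0.673020
p_u = 0.144822, p_m = 0.666667, p_d = 0.188511
Discount per step: exp(-r*dt) = 0.991206
Stock lattice S(k, j) with j the centered position index:
  k=0: S(0,+0) = 1.0600
  k=1: S(1,-1) = 0.7134; S(1,+0) = 1.0600; S(1,+1) = 1.5750
  k=2: S(2,-2) = 0.4801; S(2,-1) = 0.7134; S(2,+0) = 1.0600; S(2,+1) = 1.5750; S(2,+2) = 2.3402
  k=3: S(3,-3) = 0.3231; S(3,-2) = 0.4801; S(3,-1) = 0.7134; S(3,+0) = 1.0600; S(3,+1) = 1.5750; S(3,+2) = 2.3402; S(3,+3) = 3.4771
Terminal payoffs V(N, j) = max(K - S_T, 0):
  V(3,-3) = 0.696860; V(3,-2) = 0.539866; V(3,-1) = 0.306598; V(3,+0) = 0.000000; V(3,+1) = 0.000000; V(3,+2) = 0.000000; V(3,+3) = 0.000000
Backward induction: V(k, j) = exp(-r*dt) * [p_u * V(k+1, j+1) + p_m * V(k+1, j) + p_d * V(k+1, j-1)]
  V(2,-2) = exp(-r*dt) * [p_u*0.306598 + p_m*0.539866 + p_d*0.696860] = 0.530968
  V(2,-1) = exp(-r*dt) * [p_u*0.000000 + p_m*0.306598 + p_d*0.539866] = 0.303477
  V(2,+0) = exp(-r*dt) * [p_u*0.000000 + p_m*0.000000 + p_d*0.306598] = 0.057289
  V(2,+1) = exp(-r*dt) * [p_u*0.000000 + p_m*0.000000 + p_d*0.000000] = 0.000000
  V(2,+2) = exp(-r*dt) * [p_u*0.000000 + p_m*0.000000 + p_d*0.000000] = 0.000000
  V(1,-1) = exp(-r*dt) * [p_u*0.057289 + p_m*0.303477 + p_d*0.530968] = 0.307976
  V(1,+0) = exp(-r*dt) * [p_u*0.000000 + p_m*0.057289 + p_d*0.303477] = 0.094563
  V(1,+1) = exp(-r*dt) * [p_u*0.000000 + p_m*0.000000 + p_d*0.057289] = 0.010705
  V(0,+0) = exp(-r*dt) * [p_u*0.010705 + p_m*0.094563 + p_d*0.307976] = 0.121570

Answer: Price = V(0,0) = 0.1216


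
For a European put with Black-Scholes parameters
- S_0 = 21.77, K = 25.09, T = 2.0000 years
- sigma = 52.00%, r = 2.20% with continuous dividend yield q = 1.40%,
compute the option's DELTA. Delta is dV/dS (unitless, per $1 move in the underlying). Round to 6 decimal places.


d1 = 0.1964444827; d2 = -0.5389465697
phi(d1) = 0.3913183912; exp(-qT) = 0.9723883668; exp(-rT) = 0.9569539575
N(-d1) = 0.4221311412
Delta = -exp(-qT) * N(-d1) = -0.9723883668 * 0.4221311412 = -0.410475

Answer: Delta = -0.410475


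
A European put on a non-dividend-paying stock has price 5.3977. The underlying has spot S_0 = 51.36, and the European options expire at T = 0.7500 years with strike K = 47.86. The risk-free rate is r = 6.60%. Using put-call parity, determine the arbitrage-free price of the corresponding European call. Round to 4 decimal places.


Answer: Call price = 11.2091

Derivation:
Put-call parity: C - P = S_0 * exp(-qT) - K * exp(-rT).
S_0 * exp(-qT) = 51.3600 * 1.00000000 = 51.36000000
K * exp(-rT) = 47.8600 * 0.95170516 = 45.54860887
C = P + S*exp(-qT) - K*exp(-rT)
C = 5.3977 + 51.36000000 - 45.54860887 = 11.2091


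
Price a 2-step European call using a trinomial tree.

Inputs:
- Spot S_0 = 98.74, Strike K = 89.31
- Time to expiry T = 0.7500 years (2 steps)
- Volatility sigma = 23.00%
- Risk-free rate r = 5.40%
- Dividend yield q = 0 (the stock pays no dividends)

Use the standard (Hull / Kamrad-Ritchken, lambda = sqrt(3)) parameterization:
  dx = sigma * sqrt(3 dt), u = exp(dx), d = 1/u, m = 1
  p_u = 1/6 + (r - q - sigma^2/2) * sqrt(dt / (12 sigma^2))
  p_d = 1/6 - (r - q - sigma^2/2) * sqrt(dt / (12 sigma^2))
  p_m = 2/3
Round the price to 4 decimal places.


Answer: Price = V(0,0) = 15.7727

Derivation:
dt = T/N = 0.375000; dx = sigma*sqrt(3*dt) = 0.243952
u = exp(dx) = 1.276283; d = 1/u = 0.783525
p_u = 0.187841, p_m = 0.666667, p_d = 0.145492
Discount per step: exp(-r*dt) = 0.979954
Stock lattice S(k, j) with j the centered position index:
  k=0: S(0,+0) = 98.7400
  k=1: S(1,-1) = 77.3653; S(1,+0) = 98.7400; S(1,+1) = 126.0202
  k=2: S(2,-2) = 60.6177; S(2,-1) = 77.3653; S(2,+0) = 98.7400; S(2,+1) = 126.0202; S(2,+2) = 160.8374
Terminal payoffs V(N, j) = max(S_T - K, 0):
  V(2,-2) = 0.000000; V(2,-1) = 0.000000; V(2,+0) = 9.430000; V(2,+1) = 36.710170; V(2,+2) = 71.527383
Backward induction: V(k, j) = exp(-r*dt) * [p_u * V(k+1, j+1) + p_m * V(k+1, j) + p_d * V(k+1, j-1)]
  V(1,-1) = exp(-r*dt) * [p_u*9.430000 + p_m*0.000000 + p_d*0.000000] = 1.735836
  V(1,+0) = exp(-r*dt) * [p_u*36.710170 + p_m*9.430000 + p_d*0.000000] = 12.918100
  V(1,+1) = exp(-r*dt) * [p_u*71.527383 + p_m*36.710170 + p_d*9.430000] = 38.493796
  V(0,+0) = exp(-r*dt) * [p_u*38.493796 + p_m*12.918100 + p_d*1.735836] = 15.772694


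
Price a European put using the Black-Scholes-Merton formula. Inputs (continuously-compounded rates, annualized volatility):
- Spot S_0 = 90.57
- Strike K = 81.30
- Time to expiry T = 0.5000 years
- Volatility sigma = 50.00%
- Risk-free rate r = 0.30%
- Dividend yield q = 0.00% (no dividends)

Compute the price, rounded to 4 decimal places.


Answer: Price = 7.9200

Derivation:
d1 = (ln(S/K) + (r - q + 0.5*sigma^2) * T) / (sigma * sqrt(T)) = 0.48642446
d2 = d1 - sigma * sqrt(T) = 0.13287107
exp(-rT) = 0.99850112; exp(-qT) = 1.00000000
P = K * exp(-rT) * N(-d2) - S_0 * exp(-qT) * N(-d1)
N(-d1) = 0.31333313; N(-d2) = 0.44714768
P = 81.3000 * 0.99850112 * 0.44714768 - 90.5700 * 1.00000000 * 0.31333313 = 7.9200


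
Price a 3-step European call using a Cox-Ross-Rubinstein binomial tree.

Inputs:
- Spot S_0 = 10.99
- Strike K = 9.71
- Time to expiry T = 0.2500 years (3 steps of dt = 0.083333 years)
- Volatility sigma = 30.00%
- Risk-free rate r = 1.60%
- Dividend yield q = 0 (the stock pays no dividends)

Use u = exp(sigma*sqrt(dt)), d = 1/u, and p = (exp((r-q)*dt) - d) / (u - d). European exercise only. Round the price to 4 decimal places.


Answer: Price = V(0,0) = 1.4857

Derivation:
dt = T/N = 0.083333
u = exp(sigma*sqrt(dt)) = 1.090463; d = 1/u = 0.917042
p = (exp((r-q)*dt) - d) / (u - d) = 0.486056
Discount per step: exp(-r*dt) = 0.998668
Stock lattice S(k, i) with i counting down-moves:
  k=0: S(0,0) = 10.9900
  k=1: S(1,0) = 11.9842; S(1,1) = 10.0783
  k=2: S(2,0) = 13.0683; S(2,1) = 10.9900; S(2,2) = 9.2422
  k=3: S(3,0) = 14.2505; S(3,1) = 11.9842; S(3,2) = 10.0783; S(3,3) = 8.4755
Terminal payoffs V(N, i) = max(S_T - K, 0):
  V(3,0) = 4.540520; V(3,1) = 2.274190; V(3,2) = 0.368286; V(3,3) = 0.000000
Backward induction: V(k, i) = exp(-r*dt) * [p * V(k+1, i) + (1-p) * V(k+1, i+1)].
  V(2,0) = exp(-r*dt) * [p*4.540520 + (1-p)*2.274190] = 3.371256
  V(2,1) = exp(-r*dt) * [p*2.274190 + (1-p)*0.368286] = 1.292938
  V(2,2) = exp(-r*dt) * [p*0.368286 + (1-p)*0.000000] = 0.178769
  V(1,0) = exp(-r*dt) * [p*3.371256 + (1-p)*1.292938] = 2.300049
  V(1,1) = exp(-r*dt) * [p*1.292938 + (1-p)*0.178769] = 0.719358
  V(0,0) = exp(-r*dt) * [p*2.300049 + (1-p)*0.719358] = 1.485681


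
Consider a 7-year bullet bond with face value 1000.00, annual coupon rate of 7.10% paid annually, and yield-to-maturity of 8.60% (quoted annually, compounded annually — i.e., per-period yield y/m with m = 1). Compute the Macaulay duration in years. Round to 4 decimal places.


Coupon per period c = face * coupon_rate / m = 71.000000
Periods per year m = 1; per-period yield y/m = 0.086000
Number of cashflows N = 7
Cashflows (t years, CF_t, discount factor 1/(1+y/m)^(m*t), PV):
  t = 1.0000: CF_t = 71.000000, DF = 0.920810, PV = 65.377532
  t = 2.0000: CF_t = 71.000000, DF = 0.847892, PV = 60.200306
  t = 3.0000: CF_t = 71.000000, DF = 0.780747, PV = 55.433063
  t = 4.0000: CF_t = 71.000000, DF = 0.718920, PV = 51.043336
  t = 5.0000: CF_t = 71.000000, DF = 0.661989, PV = 47.001230
  t = 6.0000: CF_t = 71.000000, DF = 0.609566, PV = 43.279217
  t = 7.0000: CF_t = 1071.000000, DF = 0.561295, PV = 601.147014
Price P = sum_t PV_t = 923.481697
Macaulay numerator sum_t t * PV_t:
  t * PV_t at t = 1.0000: 65.377532
  t * PV_t at t = 2.0000: 120.400612
  t * PV_t at t = 3.0000: 166.299188
  t * PV_t at t = 4.0000: 204.173343
  t * PV_t at t = 5.0000: 235.006150
  t * PV_t at t = 6.0000: 259.675303
  t * PV_t at t = 7.0000: 4208.029096
Macaulay duration D = (sum_t t * PV_t) / P = 5258.961224 / 923.481697 = 5.694711

Answer: Macaulay duration = 5.6947 years
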